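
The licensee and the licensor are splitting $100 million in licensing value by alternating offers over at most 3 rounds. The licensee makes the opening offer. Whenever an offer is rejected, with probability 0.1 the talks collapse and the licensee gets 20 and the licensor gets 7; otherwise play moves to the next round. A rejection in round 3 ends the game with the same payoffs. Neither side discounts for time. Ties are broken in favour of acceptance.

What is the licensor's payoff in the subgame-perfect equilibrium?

13.57

Round 3 (the licensee proposes): the licensor gets 7 if talks fail, so the licensee offers 7 and keeps 93.
Round 2 (the licensor proposes): rejecting gives the licensee an expected 0.9 × 93 + 0.1 × 20 = 85.7; the licensor offers that and keeps 14.3.
Round 1 (the licensee proposes): rejecting gives the licensor an expected 0.9 × 14.3 + 0.1 × 7 = 13.57, so the licensee offers 13.57, keeping 86.43.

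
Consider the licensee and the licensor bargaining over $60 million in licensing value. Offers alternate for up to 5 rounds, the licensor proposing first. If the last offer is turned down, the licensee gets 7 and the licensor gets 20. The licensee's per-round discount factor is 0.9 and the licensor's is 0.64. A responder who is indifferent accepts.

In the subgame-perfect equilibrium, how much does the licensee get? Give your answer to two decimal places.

Work backward from the last round.
Round 5 (the licensor proposes): the licensee gets 7 if talks fail, so the licensor offers 7 and keeps 53.
Round 4 (the licensee proposes): the licensor can get 53 next round, worth 0.64 × 53 = 33.92 now; the licensee offers that and keeps 26.08.
Round 3 (the licensor proposes): the licensee can get 26.08 next round, worth 0.9 × 26.08 = 23.472 now. The licensor offers 23.472 and keeps 60 − 23.472 = 36.528.
Round 2 (the licensee proposes): the licensor can get 36.528 next round, worth 0.64 × 36.528 = 23.37792 now, so the licensee offers 23.37792, keeping 36.62208.
Round 1 (the licensor proposes): the licensee can get 36.62208 next round, worth 0.9 × 36.62208 = 32.959872 now. The licensor offers 32.959872 and keeps 60 − 32.959872 = 27.040128.

32.96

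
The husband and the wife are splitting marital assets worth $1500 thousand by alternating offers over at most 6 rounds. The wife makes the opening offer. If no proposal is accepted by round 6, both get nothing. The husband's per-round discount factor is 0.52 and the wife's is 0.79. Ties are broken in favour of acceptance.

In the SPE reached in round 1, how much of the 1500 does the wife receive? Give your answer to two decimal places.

1137.28

By backward induction:
Round 6 (the husband proposes): the wife will accept anything ≥ 0, so the husband offers 0 and keeps 1500.
Round 5 (the wife proposes): the husband can get 1500 next round, worth 0.52 × 1500 = 780 now; the wife offers that and keeps 720.
Round 4 (the husband proposes): the wife can get 720 next round, worth 0.79 × 720 = 568.8 now; the husband offers that and keeps 931.2.
Round 3 (the wife proposes): the husband can get 931.2 next round, worth 0.52 × 931.2 = 484.224 now. The wife offers 484.224 and keeps 1500 − 484.224 = 1015.776.
Round 2 (the husband proposes): the wife can get 1015.776 next round, worth 0.79 × 1015.776 = 802.46304 now, so the husband offers 802.46304, keeping 697.53696.
Round 1 (the wife proposes): the husband can get 697.53696 next round, worth 0.52 × 697.53696 = 362.7192192 now. The wife offers 362.7192192 and keeps 1500 − 362.7192192 = 1137.2807808.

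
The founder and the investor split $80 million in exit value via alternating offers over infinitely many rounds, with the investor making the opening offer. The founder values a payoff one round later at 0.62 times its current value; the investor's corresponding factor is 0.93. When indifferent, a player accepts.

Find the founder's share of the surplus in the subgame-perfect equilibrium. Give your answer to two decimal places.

In a stationary SPE each proposer offers the other exactly their discounted continuation value.
If the investor keeps x when proposing and the founder keeps y when proposing, then x = 80 − 0.62y and y = 80 − 0.93x.
Solving: x = 80(1 − 0.62) / (1 − 0.93·0.62) = 30.4 / 0.4234 ≈ 71.7997.
The founder gets 80 − 71.7997 ≈ 8.2003.

8.20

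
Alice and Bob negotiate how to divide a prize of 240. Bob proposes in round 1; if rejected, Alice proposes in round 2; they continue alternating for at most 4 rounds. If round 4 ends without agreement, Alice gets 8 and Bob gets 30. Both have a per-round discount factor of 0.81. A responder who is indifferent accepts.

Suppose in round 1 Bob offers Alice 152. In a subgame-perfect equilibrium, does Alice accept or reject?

Accept

Round 4 (Alice proposes): Bob gets 30 if talks fail, so Alice offers 30 and keeps 210.
Round 3 (Bob proposes): Alice can get 210 next round, worth 0.81 × 210 = 170.1 now; Bob offers that and keeps 69.9.
Round 2 (Alice proposes): Bob can get 69.9 next round, worth 0.81 × 69.9 = 56.619 now, so Alice offers 56.619, keeping 183.381.
So by rejecting in round 1, Alice gets 183.381 next round, worth 0.81 × 183.381 = 148.53861 now.
Offer 152 ≥ 148.53861, so Alice accepts.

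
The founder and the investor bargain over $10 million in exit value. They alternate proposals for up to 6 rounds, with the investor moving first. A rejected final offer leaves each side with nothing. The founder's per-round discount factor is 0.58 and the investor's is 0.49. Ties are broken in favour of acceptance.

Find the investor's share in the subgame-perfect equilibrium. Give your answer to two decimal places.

Solve by backward induction from round 6.
Round 6 (the founder proposes): rejection yields 0 for the investor; the founder offers 0 and keeps 10.
Round 5 (the investor proposes): the founder can get 10 next round, worth 0.58 × 10 = 5.8 now. The investor offers 5.8 and keeps 10 − 5.8 = 4.2.
Round 4 (the founder proposes): the investor can get 4.2 next round, worth 0.49 × 4.2 = 2.058 now, so the founder offers 2.058, keeping 7.942.
Round 3 (the investor proposes): the founder can get 7.942 next round, worth 0.58 × 7.942 = 4.60636 now; the investor offers that and keeps 5.39364.
Round 2 (the founder proposes): the investor can get 5.39364 next round, worth 0.49 × 5.39364 = 2.6428836 now, so the founder offers 2.6428836, keeping 7.3571164.
Round 1 (the investor proposes): the founder can get 7.3571164 next round, worth 0.58 × 7.3571164 = 4.267127512 now, so the investor offers 4.267127512, keeping 5.732872488.

5.73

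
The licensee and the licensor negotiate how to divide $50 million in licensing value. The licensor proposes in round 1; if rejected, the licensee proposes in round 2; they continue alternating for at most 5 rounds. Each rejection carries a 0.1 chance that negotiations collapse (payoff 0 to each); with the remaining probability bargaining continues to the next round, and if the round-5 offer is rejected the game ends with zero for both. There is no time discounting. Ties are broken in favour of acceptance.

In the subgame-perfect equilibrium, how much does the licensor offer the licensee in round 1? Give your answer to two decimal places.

By backward induction:
Round 5 (the licensor proposes): rejection yields 0 for the licensee; the licensor offers 0 and keeps 50.
Round 4 (the licensee proposes): rejecting gives the licensor an expected 0.9 × 50 = 45; the licensee offers that and keeps 5.
Round 3 (the licensor proposes): rejecting gives the licensee an expected 0.9 × 5 = 4.5; the licensor offers that and keeps 45.5.
Round 2 (the licensee proposes): rejecting gives the licensor an expected 0.9 × 45.5 = 40.95; the licensee offers that and keeps 9.05.
Round 1 (the licensor proposes): rejecting gives the licensee an expected 0.9 × 9.05 = 8.145. The licensor offers 8.145 and keeps 50 − 8.145 = 41.855.

8.15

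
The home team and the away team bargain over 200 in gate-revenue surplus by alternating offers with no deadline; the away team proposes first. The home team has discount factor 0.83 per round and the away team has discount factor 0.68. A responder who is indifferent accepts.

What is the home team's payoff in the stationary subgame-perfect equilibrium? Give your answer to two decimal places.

121.95

When the away team proposes, the home team accepts any offer worth at least 0.83 times what the home team would get by proposing next round; and vice versa.
This gives x = 200 − 0.83y and y = 200 − 0.68x, where x and y are each side's share when it proposes.
Hence (1 − 0.83·0.68)x = 200(1 − 0.83), i.e. 0.4356·x = 34.
x ≈ 78.0533; the home team's share is 200 − x ≈ 121.9467.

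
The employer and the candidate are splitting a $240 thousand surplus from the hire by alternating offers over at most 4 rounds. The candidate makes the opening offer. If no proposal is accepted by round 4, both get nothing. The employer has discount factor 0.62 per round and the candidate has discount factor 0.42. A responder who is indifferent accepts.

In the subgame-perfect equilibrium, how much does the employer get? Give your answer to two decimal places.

Round 4 (the employer proposes): rejection yields 0 for the candidate; the employer offers 0 and keeps 240.
Round 3 (the candidate proposes): the employer can get 240 next round, worth 0.62 × 240 = 148.8 now; the candidate offers that and keeps 91.2.
Round 2 (the employer proposes): the candidate can get 91.2 next round, worth 0.42 × 91.2 = 38.304 now. The employer offers 38.304 and keeps 240 − 38.304 = 201.696.
Round 1 (the candidate proposes): the employer can get 201.696 next round, worth 0.62 × 201.696 = 125.05152 now. The candidate offers 125.05152 and keeps 240 − 125.05152 = 114.94848.

125.05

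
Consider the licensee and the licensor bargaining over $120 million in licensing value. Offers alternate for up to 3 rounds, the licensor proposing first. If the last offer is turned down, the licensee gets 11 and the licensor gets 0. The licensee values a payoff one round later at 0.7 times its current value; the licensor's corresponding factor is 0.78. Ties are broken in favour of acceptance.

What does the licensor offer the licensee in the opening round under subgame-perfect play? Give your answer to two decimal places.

Round 3 (the licensor proposes): the licensee gets 11 if talks fail, so the licensor offers 11 and keeps 109.
Round 2 (the licensee proposes): the licensor can get 109 next round, worth 0.78 × 109 = 85.02 now; the licensee offers that and keeps 34.98.
Round 1 (the licensor proposes): the licensee can get 34.98 next round, worth 0.7 × 34.98 = 24.486 now. The licensor offers 24.486 and keeps 120 − 24.486 = 95.514.

24.49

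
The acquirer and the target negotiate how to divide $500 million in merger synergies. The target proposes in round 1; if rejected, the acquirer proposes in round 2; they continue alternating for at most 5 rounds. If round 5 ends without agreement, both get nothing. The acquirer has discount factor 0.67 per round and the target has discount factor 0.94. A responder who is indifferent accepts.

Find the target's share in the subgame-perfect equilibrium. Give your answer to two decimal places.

467.24

Round 5 (the target proposes): rejection yields 0 for the acquirer; the target offers 0 and keeps 500.
Round 4 (the acquirer proposes): the target can get 500 next round, worth 0.94 × 500 = 470 now; the acquirer offers that and keeps 30.
Round 3 (the target proposes): the acquirer can get 30 next round, worth 0.67 × 30 = 20.1 now, so the target offers 20.1, keeping 479.9.
Round 2 (the acquirer proposes): the target can get 479.9 next round, worth 0.94 × 479.9 = 451.106 now; the acquirer offers that and keeps 48.894.
Round 1 (the target proposes): the acquirer can get 48.894 next round, worth 0.67 × 48.894 = 32.75898 now; the target offers that and keeps 467.24102.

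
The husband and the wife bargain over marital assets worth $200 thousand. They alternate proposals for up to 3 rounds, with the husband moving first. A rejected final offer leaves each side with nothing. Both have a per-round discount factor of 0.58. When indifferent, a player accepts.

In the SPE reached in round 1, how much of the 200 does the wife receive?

48.72

Round 3 (the husband proposes): the wife will accept anything ≥ 0, so the husband offers 0 and keeps 200.
Round 2 (the wife proposes): the husband can get 200 next round, worth 0.58 × 200 = 116 now, so the wife offers 116, keeping 84.
Round 1 (the husband proposes): the wife can get 84 next round, worth 0.58 × 84 = 48.72 now, so the husband offers 48.72, keeping 151.28.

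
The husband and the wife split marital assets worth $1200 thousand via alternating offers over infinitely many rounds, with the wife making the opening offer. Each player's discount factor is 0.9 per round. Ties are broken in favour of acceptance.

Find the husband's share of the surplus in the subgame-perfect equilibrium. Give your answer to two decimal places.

In a stationary SPE each proposer offers the other exactly their discounted continuation value.
If the wife keeps x when proposing and the husband keeps y when proposing, then x = 1200 − 0.9y and y = 1200 − 0.9x.
Solving: x = 1200(1 − 0.9) / (1 − 0.9·0.9) = 120 / 0.19 ≈ 631.5789.
The husband gets 1200 − 631.5789 ≈ 568.4211.

568.42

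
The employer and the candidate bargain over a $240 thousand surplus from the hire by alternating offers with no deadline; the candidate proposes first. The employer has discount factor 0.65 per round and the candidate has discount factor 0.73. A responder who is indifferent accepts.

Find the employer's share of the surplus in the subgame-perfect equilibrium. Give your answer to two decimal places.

Let x be the candidate's share when the candidate proposes and y be the employer's share when the employer proposes.
The employer accepts iff offered ≥ 0.65·y, so x = 240 − 0.65y. Symmetrically y = 240 − 0.73x.
Substituting: x = 240 − 0.65(240 − 0.73x), giving x(1 − 0.73·0.65) = 240(1 − 0.65).
So x = 240 × 0.35 / 0.5255 ≈ 159.8478, and the employer receives 240 − x ≈ 80.1522.

80.15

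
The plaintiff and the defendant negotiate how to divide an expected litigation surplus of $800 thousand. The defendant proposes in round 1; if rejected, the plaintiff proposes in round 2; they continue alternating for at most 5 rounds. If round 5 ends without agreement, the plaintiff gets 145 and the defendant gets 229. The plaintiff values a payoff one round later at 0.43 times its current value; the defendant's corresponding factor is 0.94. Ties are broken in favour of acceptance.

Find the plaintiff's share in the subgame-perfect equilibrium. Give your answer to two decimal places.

52.67

Solve by backward induction from round 5.
Round 5 (the defendant proposes): the plaintiff gets 145 if talks fail, so the defendant offers 145 and keeps 655.
Round 4 (the plaintiff proposes): the defendant can get 655 next round, worth 0.94 × 655 = 615.7 now; the plaintiff offers that and keeps 184.3.
Round 3 (the defendant proposes): the plaintiff can get 184.3 next round, worth 0.43 × 184.3 = 79.249 now. The defendant offers 79.249 and keeps 800 − 79.249 = 720.751.
Round 2 (the plaintiff proposes): the defendant can get 720.751 next round, worth 0.94 × 720.751 = 677.50594 now; the plaintiff offers that and keeps 122.49406.
Round 1 (the defendant proposes): the plaintiff can get 122.49406 next round, worth 0.43 × 122.49406 = 52.6724458 now, so the defendant offers 52.6724458, keeping 747.3275542.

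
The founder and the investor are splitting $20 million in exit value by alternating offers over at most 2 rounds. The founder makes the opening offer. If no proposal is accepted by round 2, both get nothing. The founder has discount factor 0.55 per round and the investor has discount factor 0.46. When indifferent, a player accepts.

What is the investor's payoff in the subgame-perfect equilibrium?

9.2

Round 2 (the investor proposes): rejection yields 0 for the founder; the investor offers 0 and keeps 20.
Round 1 (the founder proposes): the investor can get 20 next round, worth 0.46 × 20 = 9.2 now; the founder offers that and keeps 10.8.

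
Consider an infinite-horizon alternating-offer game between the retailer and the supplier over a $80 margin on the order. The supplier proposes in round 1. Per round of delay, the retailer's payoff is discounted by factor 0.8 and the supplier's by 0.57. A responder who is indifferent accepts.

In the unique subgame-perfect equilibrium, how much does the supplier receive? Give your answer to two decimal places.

29.41

In a stationary SPE each proposer offers the other exactly their discounted continuation value.
If the supplier keeps x when proposing and the retailer keeps y when proposing, then x = 80 − 0.8y and y = 80 − 0.57x.
Solving: x = 80(1 − 0.8) / (1 − 0.57·0.8) = 16 / 0.544 ≈ 29.4118.
The retailer gets 80 − 29.4118 ≈ 50.5882.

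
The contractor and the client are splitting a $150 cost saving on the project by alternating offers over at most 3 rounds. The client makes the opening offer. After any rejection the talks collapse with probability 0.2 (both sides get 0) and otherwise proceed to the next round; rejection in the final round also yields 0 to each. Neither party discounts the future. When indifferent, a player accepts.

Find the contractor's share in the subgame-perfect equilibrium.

24

Round 3 (the client proposes): the contractor will accept anything ≥ 0, so the client offers 0 and keeps 150.
Round 2 (the contractor proposes): rejecting gives the client an expected 0.8 × 150 = 120; the contractor offers that and keeps 30.
Round 1 (the client proposes): rejecting gives the contractor an expected 0.8 × 30 = 24; the client offers that and keeps 126.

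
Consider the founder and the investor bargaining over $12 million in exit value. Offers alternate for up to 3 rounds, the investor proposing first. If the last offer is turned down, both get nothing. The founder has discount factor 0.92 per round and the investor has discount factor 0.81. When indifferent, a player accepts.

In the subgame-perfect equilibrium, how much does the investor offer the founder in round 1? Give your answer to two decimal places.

Round 3 (the investor proposes): the founder will accept anything ≥ 0, so the investor offers 0 and keeps 12.
Round 2 (the founder proposes): the investor can get 12 next round, worth 0.81 × 12 = 9.72 now. The founder offers 9.72 and keeps 12 − 9.72 = 2.28.
Round 1 (the investor proposes): the founder can get 2.28 next round, worth 0.92 × 2.28 = 2.0976 now; the investor offers that and keeps 9.9024.

2.10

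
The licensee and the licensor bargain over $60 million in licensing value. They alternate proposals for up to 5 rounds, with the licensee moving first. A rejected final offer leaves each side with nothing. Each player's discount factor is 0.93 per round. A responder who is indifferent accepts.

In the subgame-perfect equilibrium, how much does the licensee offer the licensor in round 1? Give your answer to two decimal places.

7.28

Work backward from the last round.
Round 5 (the licensee proposes): rejection yields 0 for the licensor; the licensee offers 0 and keeps 60.
Round 4 (the licensor proposes): the licensee can get 60 next round, worth 0.93 × 60 = 55.8 now; the licensor offers that and keeps 4.2.
Round 3 (the licensee proposes): the licensor can get 4.2 next round, worth 0.93 × 4.2 = 3.906 now, so the licensee offers 3.906, keeping 56.094.
Round 2 (the licensor proposes): the licensee can get 56.094 next round, worth 0.93 × 56.094 = 52.16742 now; the licensor offers that and keeps 7.83258.
Round 1 (the licensee proposes): the licensor can get 7.83258 next round, worth 0.93 × 7.83258 = 7.2842994 now. The licensee offers 7.2842994 and keeps 60 − 7.2842994 = 52.7157006.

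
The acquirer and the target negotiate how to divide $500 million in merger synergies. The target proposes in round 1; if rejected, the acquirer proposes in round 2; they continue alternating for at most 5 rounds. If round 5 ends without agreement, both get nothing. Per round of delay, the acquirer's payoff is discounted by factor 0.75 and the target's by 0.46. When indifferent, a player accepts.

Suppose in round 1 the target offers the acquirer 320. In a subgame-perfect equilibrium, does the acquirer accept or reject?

Work out the acquirer's continuation value if the offer is rejected.
Round 5 (the target proposes): the acquirer will accept anything ≥ 0, so the target offers 0 and keeps 500.
Round 4 (the acquirer proposes): the target can get 500 next round, worth 0.46 × 500 = 230 now, so the acquirer offers 230, keeping 270.
Round 3 (the target proposes): the acquirer can get 270 next round, worth 0.75 × 270 = 202.5 now; the target offers that and keeps 297.5.
Round 2 (the acquirer proposes): the target can get 297.5 next round, worth 0.46 × 297.5 = 136.85 now; the acquirer offers that and keeps 363.15.
So by rejecting in round 1, the acquirer gets 363.15 next round, worth 0.75 × 363.15 = 272.3625 now.
Offer 320 ≥ 272.3625, so the acquirer accepts.

Accept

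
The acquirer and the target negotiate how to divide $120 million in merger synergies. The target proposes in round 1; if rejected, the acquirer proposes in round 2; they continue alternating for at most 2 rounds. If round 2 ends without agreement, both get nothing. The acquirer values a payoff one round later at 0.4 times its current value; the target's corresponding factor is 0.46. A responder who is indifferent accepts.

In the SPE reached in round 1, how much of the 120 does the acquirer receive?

48

Round 2 (the acquirer proposes): the target will accept anything ≥ 0, so the acquirer offers 0 and keeps 120.
Round 1 (the target proposes): the acquirer can get 120 next round, worth 0.4 × 120 = 48 now, so the target offers 48, keeping 72.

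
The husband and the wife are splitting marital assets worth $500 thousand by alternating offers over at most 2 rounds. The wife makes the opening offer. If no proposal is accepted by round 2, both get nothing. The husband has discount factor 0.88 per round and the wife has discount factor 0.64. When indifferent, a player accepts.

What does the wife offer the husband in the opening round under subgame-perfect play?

440

Round 2 (the husband proposes): the wife will accept anything ≥ 0, so the husband offers 0 and keeps 500.
Round 1 (the wife proposes): the husband can get 500 next round, worth 0.88 × 500 = 440 now, so the wife offers 440, keeping 60.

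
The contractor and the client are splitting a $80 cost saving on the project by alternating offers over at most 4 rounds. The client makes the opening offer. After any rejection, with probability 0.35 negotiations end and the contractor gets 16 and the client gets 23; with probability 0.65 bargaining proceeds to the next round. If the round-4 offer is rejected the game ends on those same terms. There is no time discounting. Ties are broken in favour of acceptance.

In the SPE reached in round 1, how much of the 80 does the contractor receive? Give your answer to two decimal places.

36.59

Round 4 (the contractor proposes): the client gets 23 if talks fail, so the contractor offers 23 and keeps 57.
Round 3 (the client proposes): rejecting gives the contractor an expected 0.65 × 57 + 0.35 × 16 = 42.65, so the client offers 42.65, keeping 37.35.
Round 2 (the contractor proposes): rejecting gives the client an expected 0.65 × 37.35 + 0.35 × 23 = 32.3275. The contractor offers 32.3275 and keeps 80 − 32.3275 = 47.6725.
Round 1 (the client proposes): rejecting gives the contractor an expected 0.65 × 47.6725 + 0.35 × 16 = 36.587125. The client offers 36.587125 and keeps 80 − 36.587125 = 43.412875.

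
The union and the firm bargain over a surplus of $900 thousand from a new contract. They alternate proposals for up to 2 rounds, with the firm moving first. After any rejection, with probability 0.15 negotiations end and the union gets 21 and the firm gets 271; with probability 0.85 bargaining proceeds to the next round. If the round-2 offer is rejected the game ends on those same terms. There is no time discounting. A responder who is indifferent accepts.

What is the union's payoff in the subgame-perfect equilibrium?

537.8

By backward induction:
Round 2 (the union proposes): the firm gets 271 if talks fail, so the union offers 271 and keeps 629.
Round 1 (the firm proposes): rejecting gives the union an expected 0.85 × 629 + 0.15 × 21 = 537.8, so the firm offers 537.8, keeping 362.2.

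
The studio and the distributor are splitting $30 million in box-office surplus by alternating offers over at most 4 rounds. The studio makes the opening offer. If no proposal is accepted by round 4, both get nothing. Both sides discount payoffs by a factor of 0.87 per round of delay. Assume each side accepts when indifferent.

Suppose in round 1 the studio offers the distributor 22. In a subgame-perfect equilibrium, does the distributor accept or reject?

Work out the distributor's continuation value if the offer is rejected.
Round 4 (the distributor proposes): rejection yields 0 for the studio; the distributor offers 0 and keeps 30.
Round 3 (the studio proposes): the distributor can get 30 next round, worth 0.87 × 30 = 26.1 now, so the studio offers 26.1, keeping 3.9.
Round 2 (the distributor proposes): the studio can get 3.9 next round, worth 0.87 × 3.9 = 3.393 now, so the distributor offers 3.393, keeping 26.607.
So by rejecting in round 1, the distributor gets 26.607 next round, worth 0.87 × 26.607 = 23.14809 now.
Offer 22 < 23.14809, so the distributor rejects.

Reject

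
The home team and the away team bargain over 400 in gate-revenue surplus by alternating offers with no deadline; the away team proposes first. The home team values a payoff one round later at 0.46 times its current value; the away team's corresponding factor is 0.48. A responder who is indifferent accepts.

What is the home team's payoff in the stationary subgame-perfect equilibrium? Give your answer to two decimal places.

In a stationary SPE each proposer offers the other exactly their discounted continuation value.
If the away team keeps x when proposing and the home team keeps y when proposing, then x = 400 − 0.46y and y = 400 − 0.48x.
Solving: x = 400(1 − 0.46) / (1 − 0.48·0.46) = 216 / 0.7792 ≈ 277.2074.
The home team gets 400 − 277.2074 ≈ 122.7926.

122.79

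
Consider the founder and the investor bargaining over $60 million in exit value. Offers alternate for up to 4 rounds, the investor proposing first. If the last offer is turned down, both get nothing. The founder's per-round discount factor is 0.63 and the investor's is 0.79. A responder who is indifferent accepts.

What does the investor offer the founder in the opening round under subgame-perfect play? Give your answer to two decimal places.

Round 4 (the founder proposes): rejection yields 0 for the investor; the founder offers 0 and keeps 60.
Round 3 (the investor proposes): the founder can get 60 next round, worth 0.63 × 60 = 37.8 now. The investor offers 37.8 and keeps 60 − 37.8 = 22.2.
Round 2 (the founder proposes): the investor can get 22.2 next round, worth 0.79 × 22.2 = 17.538 now. The founder offers 17.538 and keeps 60 − 17.538 = 42.462.
Round 1 (the investor proposes): the founder can get 42.462 next round, worth 0.63 × 42.462 = 26.75106 now, so the investor offers 26.75106, keeping 33.24894.

26.75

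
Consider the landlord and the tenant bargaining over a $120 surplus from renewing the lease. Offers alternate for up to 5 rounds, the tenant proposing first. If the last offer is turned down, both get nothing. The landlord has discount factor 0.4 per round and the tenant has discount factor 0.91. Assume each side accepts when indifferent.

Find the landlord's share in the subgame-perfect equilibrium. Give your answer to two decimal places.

Round 5 (the tenant proposes): rejection yields 0 for the landlord; the tenant offers 0 and keeps 120.
Round 4 (the landlord proposes): the tenant can get 120 next round, worth 0.91 × 120 = 109.2 now, so the landlord offers 109.2, keeping 10.8.
Round 3 (the tenant proposes): the landlord can get 10.8 next round, worth 0.4 × 10.8 = 4.32 now; the tenant offers that and keeps 115.68.
Round 2 (the landlord proposes): the tenant can get 115.68 next round, worth 0.91 × 115.68 = 105.2688 now; the landlord offers that and keeps 14.7312.
Round 1 (the tenant proposes): the landlord can get 14.7312 next round, worth 0.4 × 14.7312 = 5.89248 now, so the tenant offers 5.89248, keeping 114.10752.

5.89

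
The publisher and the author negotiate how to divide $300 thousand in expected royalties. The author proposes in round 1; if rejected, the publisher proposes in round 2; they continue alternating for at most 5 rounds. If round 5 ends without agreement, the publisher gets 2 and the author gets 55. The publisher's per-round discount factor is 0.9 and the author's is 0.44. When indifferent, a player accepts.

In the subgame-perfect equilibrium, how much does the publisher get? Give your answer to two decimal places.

211.39

Round 5 (the author proposes): the publisher gets 2 if talks fail, so the author offers 2 and keeps 298.
Round 4 (the publisher proposes): the author can get 298 next round, worth 0.44 × 298 = 131.12 now; the publisher offers that and keeps 168.88.
Round 3 (the author proposes): the publisher can get 168.88 next round, worth 0.9 × 168.88 = 151.992 now, so the author offers 151.992, keeping 148.008.
Round 2 (the publisher proposes): the author can get 148.008 next round, worth 0.44 × 148.008 = 65.12352 now, so the publisher offers 65.12352, keeping 234.87648.
Round 1 (the author proposes): the publisher can get 234.87648 next round, worth 0.9 × 234.87648 = 211.388832 now. The author offers 211.388832 and keeps 300 − 211.388832 = 88.611168.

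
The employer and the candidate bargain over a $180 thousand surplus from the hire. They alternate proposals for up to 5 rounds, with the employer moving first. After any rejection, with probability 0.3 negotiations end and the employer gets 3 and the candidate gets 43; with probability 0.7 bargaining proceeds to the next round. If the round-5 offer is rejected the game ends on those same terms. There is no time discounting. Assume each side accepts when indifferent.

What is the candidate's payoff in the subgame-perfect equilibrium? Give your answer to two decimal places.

By backward induction:
Round 5 (the employer proposes): the candidate gets 43 if talks fail, so the employer offers 43 and keeps 137.
Round 4 (the candidate proposes): rejecting gives the employer an expected 0.7 × 137 + 0.3 × 3 = 96.8; the candidate offers that and keeps 83.2.
Round 3 (the employer proposes): rejecting gives the candidate an expected 0.7 × 83.2 + 0.3 × 43 = 71.14; the employer offers that and keeps 108.86.
Round 2 (the candidate proposes): rejecting gives the employer an expected 0.7 × 108.86 + 0.3 × 3 = 77.102. The candidate offers 77.102 and keeps 180 − 77.102 = 102.898.
Round 1 (the employer proposes): rejecting gives the candidate an expected 0.7 × 102.898 + 0.3 × 43 = 84.9286, so the employer offers 84.9286, keeping 95.0714.

84.93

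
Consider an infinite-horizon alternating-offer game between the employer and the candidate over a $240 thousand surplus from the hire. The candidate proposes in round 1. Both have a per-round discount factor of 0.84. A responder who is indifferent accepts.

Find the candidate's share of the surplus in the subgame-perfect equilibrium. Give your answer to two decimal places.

In a stationary SPE each proposer offers the other exactly their discounted continuation value.
If the candidate keeps x when proposing and the employer keeps y when proposing, then x = 240 − 0.84y and y = 240 − 0.84x.
Solving: x = 240(1 − 0.84) / (1 − 0.84·0.84) = 38.4 / 0.2944 ≈ 130.4348.
The employer gets 240 − 130.4348 ≈ 109.5652.

130.43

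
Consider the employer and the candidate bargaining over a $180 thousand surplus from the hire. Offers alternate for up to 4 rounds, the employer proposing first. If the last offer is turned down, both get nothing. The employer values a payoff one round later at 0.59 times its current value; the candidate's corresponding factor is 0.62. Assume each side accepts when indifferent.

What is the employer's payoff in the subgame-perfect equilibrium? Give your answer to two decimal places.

93.42

Round 4 (the candidate proposes): rejection yields 0 for the employer; the candidate offers 0 and keeps 180.
Round 3 (the employer proposes): the candidate can get 180 next round, worth 0.62 × 180 = 111.6 now; the employer offers that and keeps 68.4.
Round 2 (the candidate proposes): the employer can get 68.4 next round, worth 0.59 × 68.4 = 40.356 now; the candidate offers that and keeps 139.644.
Round 1 (the employer proposes): the candidate can get 139.644 next round, worth 0.62 × 139.644 = 86.57928 now, so the employer offers 86.57928, keeping 93.42072.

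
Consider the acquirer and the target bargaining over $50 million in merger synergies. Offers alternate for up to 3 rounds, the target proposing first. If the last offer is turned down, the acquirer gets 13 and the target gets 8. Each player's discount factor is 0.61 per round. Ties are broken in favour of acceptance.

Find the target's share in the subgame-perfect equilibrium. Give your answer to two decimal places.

Round 3 (the target proposes): the acquirer gets 13 if talks fail, so the target offers 13 and keeps 37.
Round 2 (the acquirer proposes): the target can get 37 next round, worth 0.61 × 37 = 22.57 now; the acquirer offers that and keeps 27.43.
Round 1 (the target proposes): the acquirer can get 27.43 next round, worth 0.61 × 27.43 = 16.7323 now. The target offers 16.7323 and keeps 50 − 16.7323 = 33.2677.

33.27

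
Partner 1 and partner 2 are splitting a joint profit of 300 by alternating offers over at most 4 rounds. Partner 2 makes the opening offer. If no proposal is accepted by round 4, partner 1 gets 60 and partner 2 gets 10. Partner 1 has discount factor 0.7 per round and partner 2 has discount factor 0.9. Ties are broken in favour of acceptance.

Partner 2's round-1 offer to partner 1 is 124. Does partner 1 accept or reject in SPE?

Round 4 (partner 1 proposes): partner 2 gets 10 if talks fail, so partner 1 offers 10 and keeps 290.
Round 3 (partner 2 proposes): partner 1 can get 290 next round, worth 0.7 × 290 = 203 now, so partner 2 offers 203, keeping 97.
Round 2 (partner 1 proposes): partner 2 can get 97 next round, worth 0.9 × 97 = 87.3 now, so partner 1 offers 87.3, keeping 212.7.
So by rejecting in round 1, partner 1 gets 212.7 next round, worth 0.7 × 212.7 = 148.89 now.
Offer 124 < 148.89, so partner 1 rejects.

Reject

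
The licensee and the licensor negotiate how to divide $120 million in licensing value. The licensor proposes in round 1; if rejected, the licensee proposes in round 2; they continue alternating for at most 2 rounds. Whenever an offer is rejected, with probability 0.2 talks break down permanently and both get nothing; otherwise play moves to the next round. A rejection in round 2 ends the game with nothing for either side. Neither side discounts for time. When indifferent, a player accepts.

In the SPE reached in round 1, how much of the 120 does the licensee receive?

96

Round 2 (the licensee proposes): the licensor will accept anything ≥ 0, so the licensee offers 0 and keeps 120.
Round 1 (the licensor proposes): rejecting gives the licensee an expected 0.8 × 120 = 96. The licensor offers 96 and keeps 120 − 96 = 24.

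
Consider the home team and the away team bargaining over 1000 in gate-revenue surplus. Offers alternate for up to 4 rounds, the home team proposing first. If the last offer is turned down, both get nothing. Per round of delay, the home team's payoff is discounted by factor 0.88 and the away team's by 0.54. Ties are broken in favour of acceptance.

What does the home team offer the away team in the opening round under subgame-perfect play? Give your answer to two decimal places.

321.41

Round 4 (the away team proposes): the home team will accept anything ≥ 0, so the away team offers 0 and keeps 1000.
Round 3 (the home team proposes): the away team can get 1000 next round, worth 0.54 × 1000 = 540 now, so the home team offers 540, keeping 460.
Round 2 (the away team proposes): the home team can get 460 next round, worth 0.88 × 460 = 404.8 now. The away team offers 404.8 and keeps 1000 − 404.8 = 595.2.
Round 1 (the home team proposes): the away team can get 595.2 next round, worth 0.54 × 595.2 = 321.408 now, so the home team offers 321.408, keeping 678.592.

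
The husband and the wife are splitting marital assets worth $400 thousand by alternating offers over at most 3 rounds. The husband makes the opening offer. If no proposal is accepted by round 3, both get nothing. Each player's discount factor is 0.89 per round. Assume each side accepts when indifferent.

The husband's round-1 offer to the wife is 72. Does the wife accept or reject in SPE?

Accept

Work out the wife's continuation value if the offer is rejected.
Round 3 (the husband proposes): the wife will accept anything ≥ 0, so the husband offers 0 and keeps 400.
Round 2 (the wife proposes): the husband can get 400 next round, worth 0.89 × 400 = 356 now; the wife offers that and keeps 44.
So by rejecting in round 1, the wife gets 44 next round, worth 0.89 × 44 = 39.16 now.
Offer 72 ≥ 39.16, so the wife accepts.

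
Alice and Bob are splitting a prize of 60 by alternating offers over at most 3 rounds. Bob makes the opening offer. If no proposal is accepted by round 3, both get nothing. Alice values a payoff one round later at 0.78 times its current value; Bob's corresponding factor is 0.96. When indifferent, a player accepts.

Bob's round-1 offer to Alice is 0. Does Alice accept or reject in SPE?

Work out Alice's continuation value if the offer is rejected.
Round 3 (Bob proposes): rejection yields 0 for Alice; Bob offers 0 and keeps 60.
Round 2 (Alice proposes): Bob can get 60 next round, worth 0.96 × 60 = 57.6 now. Alice offers 57.6 and keeps 60 − 57.6 = 2.4.
So by rejecting in round 1, Alice gets 2.4 next round, worth 0.78 × 2.4 = 1.872 now.
Offer 0 < 1.872, so Alice rejects.

Reject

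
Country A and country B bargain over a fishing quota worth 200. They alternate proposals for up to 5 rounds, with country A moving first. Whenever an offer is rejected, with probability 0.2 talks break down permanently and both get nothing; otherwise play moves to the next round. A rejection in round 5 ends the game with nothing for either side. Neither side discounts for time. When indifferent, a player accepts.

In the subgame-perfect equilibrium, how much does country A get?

Round 5 (country A proposes): country B will accept anything ≥ 0, so country A offers 0 and keeps 200.
Round 4 (country B proposes): rejecting gives country A an expected 0.8 × 200 = 160; country B offers that and keeps 40.
Round 3 (country A proposes): rejecting gives country B an expected 0.8 × 40 = 32, so country A offers 32, keeping 168.
Round 2 (country B proposes): rejecting gives country A an expected 0.8 × 168 = 134.4, so country B offers 134.4, keeping 65.6.
Round 1 (country A proposes): rejecting gives country B an expected 0.8 × 65.6 = 52.48, so country A offers 52.48, keeping 147.52.

147.52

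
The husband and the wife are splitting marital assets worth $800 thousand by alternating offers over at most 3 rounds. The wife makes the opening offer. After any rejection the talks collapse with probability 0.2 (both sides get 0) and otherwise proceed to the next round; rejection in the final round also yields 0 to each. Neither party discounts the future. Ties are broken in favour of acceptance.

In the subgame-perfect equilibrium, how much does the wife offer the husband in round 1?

128

Round 3 (the wife proposes): rejection yields 0 for the husband; the wife offers 0 and keeps 800.
Round 2 (the husband proposes): rejecting gives the wife an expected 0.8 × 800 = 640. The husband offers 640 and keeps 800 − 640 = 160.
Round 1 (the wife proposes): rejecting gives the husband an expected 0.8 × 160 = 128, so the wife offers 128, keeping 672.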